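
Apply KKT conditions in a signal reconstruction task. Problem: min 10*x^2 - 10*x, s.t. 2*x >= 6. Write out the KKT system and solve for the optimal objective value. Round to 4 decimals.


Step 1: Try lambda = 0 (constraint inactive).
x_unc = 10/(2*10) = 0.5
Check: 2*0.5 = 1.0 < 6 -- violated!
Step 2: Constraint must be active: 2*x = 6
x* = 6/2 = 3.0
lambda = (2*10*3.0 - 10)/2 = 25.0
Step 3: Compute optimal value.
f(x*) = 10*3.0^2 - 10*3.0 = 60.0


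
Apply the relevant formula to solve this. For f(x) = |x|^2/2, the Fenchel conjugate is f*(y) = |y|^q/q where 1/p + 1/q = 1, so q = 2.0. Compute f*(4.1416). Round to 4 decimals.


The conjugate exponent q satisfies 1/p + 1/q = 1.
p = 2, so q = 2/(2 - 1) = 2.0
|y|^q = 4.1416^2.0 = 17.1529
f*(4.1416) = 17.1529 / 2.0 = 8.5764


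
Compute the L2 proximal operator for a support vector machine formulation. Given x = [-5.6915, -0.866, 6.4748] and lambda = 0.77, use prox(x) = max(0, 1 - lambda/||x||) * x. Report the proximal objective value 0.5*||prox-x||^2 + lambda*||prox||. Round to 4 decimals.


Step 1: Compute ||x||.
||x|| = 8.6641
Step 2: Compute scaling factor.
scale = max(0, 1 - 0.77/8.6641) = 0.9111
Step 3: prox(x) = [-5.1857, -0.789, 5.8994]
||prox(x)|| = 7.8941
Step 4: Proximal objective.
0.5*||prox-x||^2 = 0.2965
lambda*||prox|| = 6.0785
Total = 6.3749


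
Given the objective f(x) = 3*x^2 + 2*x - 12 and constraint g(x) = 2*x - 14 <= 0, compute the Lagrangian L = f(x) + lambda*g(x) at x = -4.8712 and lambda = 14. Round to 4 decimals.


Step 1: Evaluate f(x).
f(-4.8712) = 3*(-4.8712)^2 + 2*(-4.8712) - 12 = 49.4434
Step 2: Evaluate g(x).
g(-4.8712) = 2*-4.8712 - 14 = -23.7424
Step 3: Compute Lagrangian.
L = 49.4434 + 14*-23.7424 = -282.9502


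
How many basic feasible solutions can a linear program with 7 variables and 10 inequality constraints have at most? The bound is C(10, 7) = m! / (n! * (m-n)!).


Each vertex corresponds to some choice of n active constraints out of m, so the number of vertices is at most C(m, n) = m! / (n!(m-n)!).
m = 10, n = 7
Numerator: 10 * 9 * 8 * 7 * 6 * 5 * 4
Denominator: 7! = 5040
C(10, 7) = 120


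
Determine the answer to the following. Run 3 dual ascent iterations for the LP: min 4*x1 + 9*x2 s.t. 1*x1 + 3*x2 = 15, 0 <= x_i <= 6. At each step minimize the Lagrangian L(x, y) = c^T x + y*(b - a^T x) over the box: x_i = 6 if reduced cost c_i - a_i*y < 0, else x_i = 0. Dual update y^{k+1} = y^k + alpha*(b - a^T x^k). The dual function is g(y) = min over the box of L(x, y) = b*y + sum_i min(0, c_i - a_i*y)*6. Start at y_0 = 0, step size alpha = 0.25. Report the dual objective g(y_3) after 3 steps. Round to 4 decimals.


Dual ascent for LP: min 4*x1 + 9*x2, 1*x1 + 3*x2 = 15, 0 <= x_i <= 6
Step 1: y^k = 0.0, reduced costs: (4.0, 9.0)
  x^k = (0.0, 0.0), subgradient = b - a^T x = 15.0
  y^{k+1} = 0.0 + 0.25*15.0 = 3.75
Step 2: y^k = 3.75, reduced costs: (0.25, -2.25)
  x^k = (0.0, 6.0), subgradient = b - a^T x = -3.0
  y^{k+1} = 3.75 + 0.25*-3.0 = 3.0
Step 3: y^k = 3.0, reduced costs: (1.0, 0.0)
  x^k = (0.0, 0.0), subgradient = b - a^T x = 15.0
  y^{k+1} = 3.0 + 0.25*15.0 = 6.75
Dual objective at y_3 = 6.75: reduced costs (-2.75, -11.25), box minimizer x = (6.0, 6.0)
g(y_3) = b*y + (c1 - a1*y)*x1 + (c2 - a2*y)*x2 = 15*6.75 + (-2.75)*6.0 + (-11.25)*6.0 = 101.25 - 16.5 - 67.5 = 17.25


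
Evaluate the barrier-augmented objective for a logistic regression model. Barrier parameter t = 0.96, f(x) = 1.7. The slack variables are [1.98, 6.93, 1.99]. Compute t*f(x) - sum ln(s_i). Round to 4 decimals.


Step 1: Compute log-barrier.
ln values: [0.6831, 1.9359, 0.6881]
phi = -(0.6831 + 1.9359 + 0.6881) = -3.3071
Step 2: Compute augmented objective.
t*f(x) = 0.96*1.7 = 1.632
Total = 1.632 - 3.3071 = -1.6751


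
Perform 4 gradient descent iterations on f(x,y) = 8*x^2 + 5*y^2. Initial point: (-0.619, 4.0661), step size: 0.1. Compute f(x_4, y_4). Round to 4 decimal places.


Gradient descent on f(x,y) = 8*x^2 + 5*y^2.
Starting point: (-0.619, 4.0661), alpha = 0.1
Step 1: grad_x = 2*8*-0.619 = -9.904, grad_y = 2*5*4.0661 = 40.661
  x_1 = -0.619 - 0.1*-9.904 = 0.3714
  y_1 = 4.0661 - 0.1*40.661 = 0.0
Step 2: grad_x = 2*8*0.3714 = 5.9424, grad_y = 2*5*0.0 = 0.0
  x_2 = 0.3714 - 0.1*5.9424 = -0.2228
  y_2 = 0.0 - 0.1*0.0 = 0.0
Step 3: grad_x = 2*8*-0.2228 = -3.5654, grad_y = 2*5*0.0 = 0.0
  x_3 = -0.2228 - 0.1*-3.5654 = 0.1337
  y_3 = 0.0 - 0.1*0.0 = 0.0
Step 4: grad_x = 2*8*0.1337 = 2.1393, grad_y = 2*5*0.0 = 0.0
  x_4 = 0.1337 - 0.1*2.1393 = -0.0802
  y_4 = 0.0 - 0.1*0.0 = 0.0
f(-0.0802, 0.0) = 8*(-0.0802)^2 + 5*0.0^2 = 0.0515


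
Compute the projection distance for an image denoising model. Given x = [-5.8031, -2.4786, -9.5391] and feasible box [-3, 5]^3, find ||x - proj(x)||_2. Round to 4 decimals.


Project each component onto [-3, 5].
clip(-5.8031) = -3.0, clip(-2.4786) = -2.4786, clip(-9.5391) = -3.0
Projection = [-3.0, -2.4786, -3.0]
Squared diffs: [7.8574, 0.0, 42.7598]
Distance = sqrt(50.6172) = 7.1146


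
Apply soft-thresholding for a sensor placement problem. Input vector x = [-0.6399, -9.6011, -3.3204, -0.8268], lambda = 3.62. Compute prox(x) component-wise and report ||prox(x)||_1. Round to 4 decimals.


Soft-thresholding with lambda = 3.62:
prox(-0.6399) = sign(-0.6399)*max(|-0.6399| - 3.62, 0) = 0.0
prox(-9.6011) = sign(-9.6011)*max(|-9.6011| - 3.62, 0) = -5.9811
prox(-3.3204) = sign(-3.3204)*max(|-3.3204| - 3.62, 0) = 0.0
prox(-0.8268) = sign(-0.8268)*max(|-0.8268| - 3.62, 0) = 0.0
prox(x) = [0.0, -5.9811, 0.0, 0.0]
||prox(x)||_1 = 0.0 + 5.9811 + 0.0 + 0.0 = 5.9811


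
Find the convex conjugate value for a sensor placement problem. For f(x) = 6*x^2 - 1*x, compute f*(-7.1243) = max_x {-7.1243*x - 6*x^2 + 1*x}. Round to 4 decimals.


f*(y) = sup_x {y*x - a*x^2 - b*x} = sup_x {(y-b)*x - a*x^2}
FOC: (y - b) - 2a*x = 0 => x* = (y - b)/(2a)
x* = (-7.1243 + 1)/(2*6) = -0.5104
f*(-7.1243) = (y-b)^2/(4a) = (-7.1243 + 1)^2/(4*6)
= 37.5071/24 = 1.5628


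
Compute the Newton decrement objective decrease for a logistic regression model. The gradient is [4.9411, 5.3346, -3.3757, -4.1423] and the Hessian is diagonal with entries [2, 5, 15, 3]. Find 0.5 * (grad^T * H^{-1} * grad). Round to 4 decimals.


Step 1: H is diagonal, so H^(-1) * g = [2.4706, 1.0669, -0.225, -1.3808].
Step 2: g^T H^(-1) g = sum_i g_i^2 / H_ii
  = (4.9411)^2/2 + (5.3346)^2/5 + (-3.3757)^2/15 + (-4.1423)^2/3
  = 12.2072 + 5.6916 + 0.7597 + 5.7195 = 24.3781
Step 3: Objective decrease = 0.5 * g^T H^(-1) g = 12.189


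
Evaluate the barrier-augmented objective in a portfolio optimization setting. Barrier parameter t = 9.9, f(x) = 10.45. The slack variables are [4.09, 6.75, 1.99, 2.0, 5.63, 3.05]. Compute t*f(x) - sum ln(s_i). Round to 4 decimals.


Step 1: Compute log-barrier.
ln values: [1.4085, 1.9095, 0.6881, 0.6931, 1.7281, 1.1151]
phi = -(1.4085 + 1.9095 + 0.6881 + 0.6931 + 1.7281 + 1.1151) = -7.5426
Step 2: Compute augmented objective.
t*f(x) = 9.9*10.45 = 103.455
Total = 103.455 - 7.5426 = 95.9124


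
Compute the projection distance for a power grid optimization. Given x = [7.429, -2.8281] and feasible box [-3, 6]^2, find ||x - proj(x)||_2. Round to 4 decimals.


Project each component onto [-3, 6].
clip(7.429) = 6.0, clip(-2.8281) = -2.8281
Projection = [6.0, -2.8281]
Squared diffs: [2.042, 0.0]
Distance = sqrt(2.042) = 1.429


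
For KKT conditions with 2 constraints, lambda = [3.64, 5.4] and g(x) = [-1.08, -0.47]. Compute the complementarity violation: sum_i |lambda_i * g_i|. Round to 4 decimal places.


KKT complementary slackness check:
lambda_1 * g_1 = 3.64 * -1.08 = -3.9312
lambda_2 * g_2 = 5.4 * -0.47 = -2.538
Total violation = 3.9312 + 2.538 = 6.4692


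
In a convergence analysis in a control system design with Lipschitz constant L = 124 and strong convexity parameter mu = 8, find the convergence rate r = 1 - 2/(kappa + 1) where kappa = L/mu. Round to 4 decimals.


Step 1: Compute the condition number.
kappa = L/mu = 124/8 = 15.5
Step 2: Compute the convergence rate.
r = 1 - 2/(kappa + 1) = 1 - 2*mu/(L + mu) = (L - mu)/(L + mu) = 116/132 = 0.8788


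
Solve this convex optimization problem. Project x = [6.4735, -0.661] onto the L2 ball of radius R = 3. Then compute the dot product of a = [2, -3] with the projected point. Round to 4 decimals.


Step 1: Compute ||x|| (intermediates to 6 decimals).
||x|| = sqrt(6.4735^2 + (-0.661)^2) = 6.507159
Step 2: Project.
Since ||x|| > R, scale = R/||x|| = 3/6.507159 = 0.461031, proj(x) = scale * x
proj(x) = [2.984484, -0.304741]
Step 3: Dot product.
a^T * proj(x) = 2*2.984484 - 3*(-0.304741) = 6.8832


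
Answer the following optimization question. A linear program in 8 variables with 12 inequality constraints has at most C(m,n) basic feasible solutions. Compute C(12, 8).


Each vertex corresponds to some choice of n active constraints out of m, so the number of vertices is at most C(m, n) = m! / (n!(m-n)!).
m = 12, n = 8
Numerator: 12 * 11 * 10 * 9 * 8 * 7 * 6 * 5
Denominator: 8! = 40320
C(12, 8) = 495


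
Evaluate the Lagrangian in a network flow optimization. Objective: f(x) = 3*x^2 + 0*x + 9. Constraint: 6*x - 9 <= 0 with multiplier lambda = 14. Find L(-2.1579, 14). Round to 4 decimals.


Step 1: Evaluate f(x).
f(-2.1579) = 3*(-2.1579)^2 + 0*(-2.1579) + 9 = 22.9696
Step 2: Evaluate g(x).
g(-2.1579) = 6*-2.1579 - 9 = -21.9474
Step 3: Compute Lagrangian.
L = 22.9696 + 14*-21.9474 = -284.294


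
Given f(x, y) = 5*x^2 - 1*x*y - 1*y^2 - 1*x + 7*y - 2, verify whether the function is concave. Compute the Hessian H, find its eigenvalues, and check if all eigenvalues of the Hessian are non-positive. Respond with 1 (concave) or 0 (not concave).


The Hessian of f(x,y) = 5*x^2 - 1*x*y - 1*y^2 - 1*x + 7*y - 2 is:
H = [[10, -1], [-1, -2]]
Trace = 10 - 2 = 8
Determinant = 10*-2 - (-1)^2 = -21
Discriminant = (8)^2 - 4*-21 = 148.0
Eigenvalues: lambda_1 = -2.0828, lambda_2 = 10.0828
The function is not concave.

0


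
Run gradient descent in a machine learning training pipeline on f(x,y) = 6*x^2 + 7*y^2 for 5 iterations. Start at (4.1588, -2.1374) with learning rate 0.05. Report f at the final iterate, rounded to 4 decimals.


Gradient descent on f(x,y) = 6*x^2 + 7*y^2.
Starting point: (4.1588, -2.1374), alpha = 0.05
Step 1: grad_x = 2*6*4.1588 = 49.9056, grad_y = 2*7*-2.1374 = -29.9236
  x_1 = 4.1588 - 0.05*49.9056 = 1.6635
  y_1 = -2.1374 - 0.05*-29.9236 = -0.6412
Step 2: grad_x = 2*6*1.6635 = 19.9622, grad_y = 2*7*-0.6412 = -8.9771
  x_2 = 1.6635 - 0.05*19.9622 = 0.6654
  y_2 = -0.6412 - 0.05*-8.9771 = -0.1924
Step 3: grad_x = 2*6*0.6654 = 7.9849, grad_y = 2*7*-0.1924 = -2.6931
  x_3 = 0.6654 - 0.05*7.9849 = 0.2662
  y_3 = -0.1924 - 0.05*-2.6931 = -0.0577
Step 4: grad_x = 2*6*0.2662 = 3.194, grad_y = 2*7*-0.0577 = -0.8079
  x_4 = 0.2662 - 0.05*3.194 = 0.1065
  y_4 = -0.0577 - 0.05*-0.8079 = -0.0173
Step 5: grad_x = 2*6*0.1065 = 1.2776, grad_y = 2*7*-0.0173 = -0.2424
  x_5 = 0.1065 - 0.05*1.2776 = 0.0426
  y_5 = -0.0173 - 0.05*-0.2424 = -0.0052
f(0.0426, -0.0052) = 6*0.0426^2 + 7*(-0.0052)^2 = 0.0111


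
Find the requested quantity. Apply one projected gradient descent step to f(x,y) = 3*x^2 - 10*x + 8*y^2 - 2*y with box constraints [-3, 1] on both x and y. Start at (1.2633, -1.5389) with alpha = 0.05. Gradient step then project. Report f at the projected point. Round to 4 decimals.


Step 1: Compute gradient at (1.2633, -1.5389).
grad_x = 2*3*1.2633 - 10 = -2.4202
grad_y = 2*8*-1.5389 - 2 = -26.6224
Step 2: Gradient step.
x_raw = 1.2633 - 0.05*-2.4202 = 1.3843
y_raw = -1.5389 - 0.05*-26.6224 = -0.2078
Step 3: Project onto [-3, 1].
x_proj = clip(1.3843) = 1.0
y_proj = clip(-0.2078) = -0.2078
Step 4: Evaluate f.
f(1.0, -0.2078) = -6.2391


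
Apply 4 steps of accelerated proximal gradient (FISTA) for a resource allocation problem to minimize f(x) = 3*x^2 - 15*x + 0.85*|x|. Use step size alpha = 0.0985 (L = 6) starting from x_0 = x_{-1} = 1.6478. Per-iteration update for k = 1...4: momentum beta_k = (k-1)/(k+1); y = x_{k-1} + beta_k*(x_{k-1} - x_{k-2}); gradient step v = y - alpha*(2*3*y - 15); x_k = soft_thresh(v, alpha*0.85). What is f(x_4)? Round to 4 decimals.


FISTA on f(x) = 3*x^2 - 15*x + 0.85*|x|
L = 6, alpha = 0.0985
Iteration 1: beta = 0.0, y = 1.6478 + 0.0*(1.6478 - 1.6478) = 1.6478
  grad(y) = -5.1132, v = y - alpha*grad = 2.1515
  prox(v) = soft_thresh(2.1515, 0.0837) = 2.0677
Iteration 2: beta = 0.3333, y = 2.0677 + 0.3333*(2.0677 - 1.6478) = 2.2077
  grad(y) = -1.7538, v = y - alpha*grad = 2.3804
  prox(v) = soft_thresh(2.3804, 0.0837) = 2.2967
Iteration 3: beta = 0.5, y = 2.2967 + 0.5*(2.2967 - 2.0677) = 2.4112
  grad(y) = -0.5327, v = y - alpha*grad = 2.4637
  prox(v) = soft_thresh(2.4637, 0.0837) = 2.38
Iteration 4: beta = 0.6, y = 2.38 + 0.6*(2.38 - 2.2967) = 2.4299
  grad(y) = -0.4205, v = y - alpha*grad = 2.4713
  prox(v) = soft_thresh(2.4713, 0.0837) = 2.3876
f(x_4) = 3*2.3876^2 - 15*2.3876 + 0.85*|2.3876| = -16.6826


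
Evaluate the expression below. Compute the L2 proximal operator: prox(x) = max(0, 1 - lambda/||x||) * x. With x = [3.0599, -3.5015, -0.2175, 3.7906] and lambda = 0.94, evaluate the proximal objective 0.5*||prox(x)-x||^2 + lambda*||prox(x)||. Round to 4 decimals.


Step 1: Compute ||x||.
||x|| = 6.0033
Step 2: Compute scaling factor.
scale = max(0, 1 - 0.94/6.0033) = 0.8434
Step 3: prox(x) = [2.5808, -2.9532, -0.1834, 3.1971]
||prox(x)|| = 5.0633
Step 4: Proximal objective.
0.5*||prox-x||^2 = 0.4418
lambda*||prox|| = 4.7595
Total = 5.2013


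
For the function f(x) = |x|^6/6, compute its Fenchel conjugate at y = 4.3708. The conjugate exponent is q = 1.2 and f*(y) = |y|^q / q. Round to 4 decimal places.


The conjugate exponent q satisfies 1/p + 1/q = 1.
p = 6, so q = 6/(6 - 1) = 1.2
|y|^q = 4.3708^1.2 = 5.8705
f*(4.3708) = 5.8705 / 1.2 = 4.8921


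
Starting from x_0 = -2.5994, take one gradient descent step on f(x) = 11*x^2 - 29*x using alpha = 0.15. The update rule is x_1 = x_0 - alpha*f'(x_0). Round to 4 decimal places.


We compute the gradient at x_0 and apply the update.
f'(x) = 22*x - 29
f'(-2.5994) = 22*-2.5994 - 29 = -86.1868
x_1 = -2.5994 - 0.15*-86.1868 = 10.3286


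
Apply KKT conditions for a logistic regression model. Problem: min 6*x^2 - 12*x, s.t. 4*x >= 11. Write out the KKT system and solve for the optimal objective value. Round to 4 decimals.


Step 1: Try lambda = 0 (constraint inactive).
x_unc = 12/(2*6) = 1.0
Check: 4*1.0 = 4.0 < 11 -- violated!
Step 2: Constraint must be active: 4*x = 11
x* = 11/4 = 2.75
lambda = (2*6*2.75 - 12)/4 = 5.25
Step 3: Compute optimal value.
f(x*) = 6*2.75^2 - 12*2.75 = 12.375


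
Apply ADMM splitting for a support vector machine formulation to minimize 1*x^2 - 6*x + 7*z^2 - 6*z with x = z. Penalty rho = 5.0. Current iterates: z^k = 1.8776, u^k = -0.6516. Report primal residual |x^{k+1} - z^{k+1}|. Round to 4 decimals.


ADMM iteration with rho = 5.0, z^k = 1.8776, u^k = -0.6516
Step 1: x-update.
Minimize 1*x^2 - 6*x + (5.0/2)*(x - 1.8776 - 0.6516)^2
FOC: (2*1 + 5.0)*x = 6 + 5.0*(1.8776 + 0.6516)
x^{k+1} = 2.6637
Step 2: z-update.
Minimize 7*z^2 - 6*z + (5.0/2)*(2.6637 - z - 0.6516)^2
FOC: (2*7 + 5.0)*z = 6 + 5.0*(2.6637 - 0.6516)
z^{k+1} = 0.8453
Step 3: u-update.
u^{k+1} = -0.6516 + 2.6637 - 0.8453 = 1.1668
Step 4: Primal residual = |2.6637 - 0.8453| = 1.8184


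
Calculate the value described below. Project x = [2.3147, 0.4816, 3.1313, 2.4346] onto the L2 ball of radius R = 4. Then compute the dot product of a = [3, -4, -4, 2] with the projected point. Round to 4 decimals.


Step 1: Compute ||x|| (intermediates to 6 decimals).
||x|| = sqrt(2.3147^2 + 0.4816^2 + 3.1313^2 + 2.4346^2) = 4.617585
Step 2: Project.
Since ||x|| > R, scale = R/||x|| = 4/4.617585 = 0.866254, proj(x) = scale * x
proj(x) = [2.005118, 0.417188, 2.712501, 2.108982]
Step 3: Dot product.
a^T * proj(x) = 3*2.005118 - 4*0.417188 - 4*2.712501 + 2*2.108982 = -2.2854


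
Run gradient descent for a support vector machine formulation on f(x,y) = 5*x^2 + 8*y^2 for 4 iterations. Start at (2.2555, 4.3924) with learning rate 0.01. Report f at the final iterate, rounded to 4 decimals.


Gradient descent on f(x,y) = 5*x^2 + 8*y^2.
Starting point: (2.2555, 4.3924), alpha = 0.01
Step 1: grad_x = 2*5*2.2555 = 22.555, grad_y = 2*8*4.3924 = 70.2784
  x_1 = 2.2555 - 0.01*22.555 = 2.03
  y_1 = 4.3924 - 0.01*70.2784 = 3.6896
Step 2: grad_x = 2*5*2.03 = 20.2995, grad_y = 2*8*3.6896 = 59.0339
  x_2 = 2.03 - 0.01*20.2995 = 1.827
  y_2 = 3.6896 - 0.01*59.0339 = 3.0993
Step 3: grad_x = 2*5*1.827 = 18.2696, grad_y = 2*8*3.0993 = 49.5884
  x_3 = 1.827 - 0.01*18.2696 = 1.6443
  y_3 = 3.0993 - 0.01*49.5884 = 2.6034
Step 4: grad_x = 2*5*1.6443 = 16.4426, grad_y = 2*8*2.6034 = 41.6543
  x_4 = 1.6443 - 0.01*16.4426 = 1.4798
  y_4 = 2.6034 - 0.01*41.6543 = 2.1869
f(1.4798, 2.1869) = 5*1.4798^2 + 8*2.1869^2 = 49.208


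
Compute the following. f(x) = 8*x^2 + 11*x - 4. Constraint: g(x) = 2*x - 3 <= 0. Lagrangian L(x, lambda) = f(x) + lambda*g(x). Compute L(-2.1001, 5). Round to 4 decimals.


Step 1: Evaluate f(x).
f(-2.1001) = 8*(-2.1001)^2 + 11*(-2.1001) - 4 = 8.1823
Step 2: Evaluate g(x).
g(-2.1001) = 2*-2.1001 - 3 = -7.2002
Step 3: Compute Lagrangian.
L = 8.1823 + 5*-7.2002 = -27.8187


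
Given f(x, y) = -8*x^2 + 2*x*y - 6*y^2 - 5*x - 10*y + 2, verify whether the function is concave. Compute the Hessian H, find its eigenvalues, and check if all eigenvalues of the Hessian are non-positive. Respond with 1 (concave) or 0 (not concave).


The Hessian of f(x,y) = -8*x^2 + 2*x*y - 6*y^2 - 5*x - 10*y + 2 is:
H = [[-16, 2], [2, -12]]
Trace = -16 - 12 = -28
Determinant = -16*-12 - (2)^2 = 188
Discriminant = (-28)^2 - 4*188 = 32.0
Eigenvalues: lambda_1 = -16.8284, lambda_2 = -11.1716
The function is concave.

1


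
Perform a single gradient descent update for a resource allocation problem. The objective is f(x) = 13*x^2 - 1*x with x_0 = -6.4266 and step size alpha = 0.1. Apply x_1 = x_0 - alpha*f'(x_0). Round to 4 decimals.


We compute the gradient at x_0 and apply the update.
f'(x) = 26*x - 1
f'(-6.4266) = 26*-6.4266 - 1 = -168.0916
x_1 = -6.4266 - 0.1*-168.0916 = 10.3826


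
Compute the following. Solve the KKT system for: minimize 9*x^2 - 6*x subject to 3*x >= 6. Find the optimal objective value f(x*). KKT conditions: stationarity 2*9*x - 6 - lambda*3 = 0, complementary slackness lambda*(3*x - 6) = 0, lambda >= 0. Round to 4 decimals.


Step 1: Try lambda = 0 (constraint inactive).
x_unc = 6/(2*9) = 0.3333
Check: 3*0.3333 = 0.9999 < 6 -- violated!
Step 2: Constraint must be active: 3*x = 6
x* = 6/3 = 2.0
lambda = (2*9*2.0 - 6)/3 = 10.0
Step 3: Compute optimal value.
f(x*) = 9*2.0^2 - 6*2.0 = 24.0


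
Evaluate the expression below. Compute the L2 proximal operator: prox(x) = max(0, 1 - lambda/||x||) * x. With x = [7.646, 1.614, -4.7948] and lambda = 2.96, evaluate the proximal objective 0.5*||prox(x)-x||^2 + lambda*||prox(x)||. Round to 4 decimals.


Step 1: Compute ||x||.
||x|| = 9.1682
Step 2: Compute scaling factor.
scale = max(0, 1 - 2.96/9.1682) = 0.6771
Step 3: prox(x) = [5.1775, 1.0929, -3.2468]
||prox(x)|| = 6.2082
Step 4: Proximal objective.
0.5*||prox-x||^2 = 4.3808
lambda*||prox|| = 18.3763
Total = 22.7572


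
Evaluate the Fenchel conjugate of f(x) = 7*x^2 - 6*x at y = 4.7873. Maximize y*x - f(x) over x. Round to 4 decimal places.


f*(y) = sup_x {y*x - a*x^2 - b*x} = sup_x {(y-b)*x - a*x^2}
FOC: (y - b) - 2a*x = 0 => x* = (y - b)/(2a)
x* = (4.7873 + 6)/(2*7) = 0.7705
f*(4.7873) = (y-b)^2/(4a) = (4.7873 + 6)^2/(4*7)
= 116.3658/28 = 4.1559


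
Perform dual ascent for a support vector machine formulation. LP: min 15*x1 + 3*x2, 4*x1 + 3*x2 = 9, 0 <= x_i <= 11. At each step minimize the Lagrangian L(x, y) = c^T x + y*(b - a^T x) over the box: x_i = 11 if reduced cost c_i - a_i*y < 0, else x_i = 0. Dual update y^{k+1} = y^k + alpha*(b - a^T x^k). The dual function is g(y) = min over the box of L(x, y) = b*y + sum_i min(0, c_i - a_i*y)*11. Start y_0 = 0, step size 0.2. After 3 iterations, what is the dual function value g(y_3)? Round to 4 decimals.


Dual ascent for LP: min 15*x1 + 3*x2, 4*x1 + 3*x2 = 9, 0 <= x_i <= 11
Step 1: y^k = 0.0, reduced costs: (15.0, 3.0)
  x^k = (0.0, 0.0), subgradient = b - a^T x = 9.0
  y^{k+1} = 0.0 + 0.2*9.0 = 1.8
Step 2: y^k = 1.8, reduced costs: (7.8, -2.4)
  x^k = (0.0, 11.0), subgradient = b - a^T x = -24.0
  y^{k+1} = 1.8 + 0.2*-24.0 = -3.0
Step 3: y^k = -3.0, reduced costs: (27.0, 12.0)
  x^k = (0.0, 0.0), subgradient = b - a^T x = 9.0
  y^{k+1} = -3.0 + 0.2*9.0 = -1.2
Dual objective at y_3 = -1.2: reduced costs (19.8, 6.6), box minimizer x = (0.0, 0.0)
g(y_3) = b*y + (c1 - a1*y)*x1 + (c2 - a2*y)*x2 = 9*(-1.2) + 19.8*0.0 + 6.6*0.0 = -10.8 + 0.0 + 0.0 = -10.8


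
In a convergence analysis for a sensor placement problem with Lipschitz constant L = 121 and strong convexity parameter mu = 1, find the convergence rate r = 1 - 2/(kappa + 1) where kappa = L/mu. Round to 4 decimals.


Step 1: Compute the condition number.
kappa = L/mu = 121/1 = 121.0
Step 2: Compute the convergence rate.
r = 1 - 2/(kappa + 1) = 1 - 2*mu/(L + mu) = (L - mu)/(L + mu) = 120/122 = 0.9836


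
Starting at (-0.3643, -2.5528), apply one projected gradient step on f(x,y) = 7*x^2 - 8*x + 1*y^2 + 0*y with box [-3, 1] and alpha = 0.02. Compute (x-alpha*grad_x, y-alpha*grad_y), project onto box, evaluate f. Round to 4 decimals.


Step 1: Compute gradient at (-0.3643, -2.5528).
grad_x = 2*7*-0.3643 - 8 = -13.1002
grad_y = 2*1*-2.5528 + 0 = -5.1056
Step 2: Gradient step.
x_raw = -0.3643 - 0.02*-13.1002 = -0.1023
y_raw = -2.5528 - 0.02*-5.1056 = -2.4507
Step 3: Project onto [-3, 1].
x_proj = clip(-0.1023) = -0.1023
y_proj = clip(-2.4507) = -2.4507
Step 4: Evaluate f.
f(-0.1023, -2.4507) = 6.8975


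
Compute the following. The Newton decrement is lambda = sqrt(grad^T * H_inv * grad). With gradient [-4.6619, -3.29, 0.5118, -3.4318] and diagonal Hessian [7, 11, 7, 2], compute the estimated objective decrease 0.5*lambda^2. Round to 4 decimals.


Step 1: H is diagonal, so H^(-1) * g = [-0.666, -0.2991, 0.0731, -1.7159].
Step 2: g^T H^(-1) g = sum_i g_i^2 / H_ii
  = (-4.6619)^2/7 + (-3.29)^2/11 + (0.5118)^2/7 + (-3.4318)^2/2
  = 3.1048 + 0.984 + 0.0374 + 5.8886 = 10.0148
Step 3: Objective decrease = 0.5 * g^T H^(-1) g = 5.0074


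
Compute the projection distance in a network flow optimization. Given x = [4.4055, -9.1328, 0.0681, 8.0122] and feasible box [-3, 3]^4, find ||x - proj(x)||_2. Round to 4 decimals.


Project each component onto [-3, 3].
clip(4.4055) = 3.0, clip(-9.1328) = -3.0, clip(0.0681) = 0.0681, clip(8.0122) = 3.0
Projection = [3.0, -3.0, 0.0681, 3.0]
Squared diffs: [1.9754, 37.6112, 0.0, 25.1221]
Distance = sqrt(64.7087) = 8.0442


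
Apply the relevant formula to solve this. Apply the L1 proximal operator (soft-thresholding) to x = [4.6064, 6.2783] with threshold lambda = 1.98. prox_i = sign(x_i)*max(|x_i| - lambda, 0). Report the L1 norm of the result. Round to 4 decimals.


Soft-thresholding with lambda = 1.98:
prox(4.6064) = sign(4.6064)*max(|4.6064| - 1.98, 0) = 2.6264
prox(6.2783) = sign(6.2783)*max(|6.2783| - 1.98, 0) = 4.2983
prox(x) = [2.6264, 4.2983]
||prox(x)||_1 = 2.6264 + 4.2983 = 6.9247


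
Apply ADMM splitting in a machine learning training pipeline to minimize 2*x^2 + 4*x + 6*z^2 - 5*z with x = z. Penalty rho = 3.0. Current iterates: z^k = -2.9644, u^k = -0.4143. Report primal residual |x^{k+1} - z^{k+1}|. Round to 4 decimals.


ADMM iteration with rho = 3.0, z^k = -2.9644, u^k = -0.4143
Step 1: x-update.
Minimize 2*x^2 + 4*x + (3.0/2)*(x + 2.9644 - 0.4143)^2
FOC: (2*2 + 3.0)*x = -4 + 3.0*(-2.9644 + 0.4143)
x^{k+1} = -1.6643
Step 2: z-update.
Minimize 6*z^2 - 5*z + (3.0/2)*(-1.6643 - z - 0.4143)^2
FOC: (2*6 + 3.0)*z = 5 + 3.0*(-1.6643 - 0.4143)
z^{k+1} = -0.0824
Step 3: u-update.
u^{k+1} = -0.4143 - 1.6643 + 0.0824 = -1.9962
Step 4: Primal residual = |-1.6643 + 0.0824| = 1.5819


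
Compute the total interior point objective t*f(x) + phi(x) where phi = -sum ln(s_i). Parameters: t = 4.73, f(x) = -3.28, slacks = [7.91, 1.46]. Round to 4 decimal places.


Step 1: Compute log-barrier.
ln values: [2.0681, 0.3784]
phi = -(2.0681 + 0.3784) = -2.4466
Step 2: Compute augmented objective.
t*f(x) = 4.73*-3.28 = -15.5144
Total = -15.5144 - 2.4466 = -17.961


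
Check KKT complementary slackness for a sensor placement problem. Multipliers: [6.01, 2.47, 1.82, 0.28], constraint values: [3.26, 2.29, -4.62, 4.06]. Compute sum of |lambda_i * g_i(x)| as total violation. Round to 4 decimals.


KKT complementary slackness check:
lambda_1 * g_1 = 6.01 * 3.26 = 19.5926
lambda_2 * g_2 = 2.47 * 2.29 = 5.6563
lambda_3 * g_3 = 1.82 * -4.62 = -8.4084
lambda_4 * g_4 = 0.28 * 4.06 = 1.1368
Total violation = 19.5926 + 5.6563 + 8.4084 + 1.1368 = 34.7941


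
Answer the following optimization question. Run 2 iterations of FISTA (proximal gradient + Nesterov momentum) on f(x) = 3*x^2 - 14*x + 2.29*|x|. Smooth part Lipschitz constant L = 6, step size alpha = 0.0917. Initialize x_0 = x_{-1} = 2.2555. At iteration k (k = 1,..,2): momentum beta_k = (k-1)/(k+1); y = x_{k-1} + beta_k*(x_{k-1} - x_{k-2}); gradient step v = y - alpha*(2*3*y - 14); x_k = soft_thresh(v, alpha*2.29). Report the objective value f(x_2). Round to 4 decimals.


FISTA on f(x) = 3*x^2 - 14*x + 2.29*|x|
L = 6, alpha = 0.0917
Iteration 1: beta = 0.0, y = 2.2555 + 0.0*(2.2555 - 2.2555) = 2.2555
  grad(y) = -0.467, v = y - alpha*grad = 2.2983
  prox(v) = soft_thresh(2.2983, 0.21) = 2.0883
Iteration 2: beta = 0.3333, y = 2.0883 + 0.3333*(2.0883 - 2.2555) = 2.0326
  grad(y) = -1.8044, v = y - alpha*grad = 2.1981
  prox(v) = soft_thresh(2.1981, 0.21) = 1.9881
f(x_2) = 3*1.9881^2 - 14*1.9881 + 2.29*|1.9881| = -11.423


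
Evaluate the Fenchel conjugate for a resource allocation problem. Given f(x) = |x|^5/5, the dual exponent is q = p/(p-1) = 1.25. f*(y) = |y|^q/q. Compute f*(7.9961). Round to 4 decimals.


The conjugate exponent q satisfies 1/p + 1/q = 1.
p = 5, so q = 5/(5 - 1) = 1.25
|y|^q = 7.9961^1.25 = 13.4461
f*(7.9961) = 13.4461 / 1.25 = 10.7569


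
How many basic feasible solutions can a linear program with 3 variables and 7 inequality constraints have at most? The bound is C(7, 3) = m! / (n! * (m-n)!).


Each vertex corresponds to some choice of n active constraints out of m, so the number of vertices is at most C(m, n) = m! / (n!(m-n)!).
m = 7, n = 3
Numerator: 7 * 6 * 5
Denominator: 3! = 6
C(7, 3) = 35


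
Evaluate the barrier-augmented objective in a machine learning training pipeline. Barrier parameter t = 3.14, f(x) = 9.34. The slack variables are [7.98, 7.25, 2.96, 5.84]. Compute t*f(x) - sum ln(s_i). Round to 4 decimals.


Step 1: Compute log-barrier.
ln values: [2.0769, 1.981, 1.0852, 1.7647]
phi = -(2.0769 + 1.981 + 1.0852 + 1.7647) = -6.9079
Step 2: Compute augmented objective.
t*f(x) = 3.14*9.34 = 29.3276
Total = 29.3276 - 6.9079 = 22.4197


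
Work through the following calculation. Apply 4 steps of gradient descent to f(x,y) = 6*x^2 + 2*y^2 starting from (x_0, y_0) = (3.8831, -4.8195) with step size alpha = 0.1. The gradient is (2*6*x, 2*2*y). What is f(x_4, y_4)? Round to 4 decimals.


Gradient descent on f(x,y) = 6*x^2 + 2*y^2.
Starting point: (3.8831, -4.8195), alpha = 0.1
Step 1: grad_x = 2*6*3.8831 = 46.5972, grad_y = 2*2*-4.8195 = -19.278
  x_1 = 3.8831 - 0.1*46.5972 = -0.7766
  y_1 = -4.8195 - 0.1*-19.278 = -2.8917
Step 2: grad_x = 2*6*-0.7766 = -9.3194, grad_y = 2*2*-2.8917 = -11.5668
  x_2 = -0.7766 - 0.1*-9.3194 = 0.1553
  y_2 = -2.8917 - 0.1*-11.5668 = -1.735
Step 3: grad_x = 2*6*0.1553 = 1.8639, grad_y = 2*2*-1.735 = -6.9401
  x_3 = 0.1553 - 0.1*1.8639 = -0.0311
  y_3 = -1.735 - 0.1*-6.9401 = -1.041
Step 4: grad_x = 2*6*-0.0311 = -0.3728, grad_y = 2*2*-1.041 = -4.164
  x_4 = -0.0311 - 0.1*-0.3728 = 0.0062
  y_4 = -1.041 - 0.1*-4.164 = -0.6246
f(0.0062, -0.6246) = 6*0.0062^2 + 2*(-0.6246)^2 = 0.7805


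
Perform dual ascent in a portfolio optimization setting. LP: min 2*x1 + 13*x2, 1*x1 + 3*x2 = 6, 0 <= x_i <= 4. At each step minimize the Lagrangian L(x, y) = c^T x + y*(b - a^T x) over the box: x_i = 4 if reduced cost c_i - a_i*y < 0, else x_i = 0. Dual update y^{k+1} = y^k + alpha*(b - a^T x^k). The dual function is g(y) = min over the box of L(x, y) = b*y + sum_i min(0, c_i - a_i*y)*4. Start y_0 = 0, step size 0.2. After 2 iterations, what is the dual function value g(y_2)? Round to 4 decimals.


Dual ascent for LP: min 2*x1 + 13*x2, 1*x1 + 3*x2 = 6, 0 <= x_i <= 4
Step 1: y^k = 0.0, reduced costs: (2.0, 13.0)
  x^k = (0.0, 0.0), subgradient = b - a^T x = 6.0
  y^{k+1} = 0.0 + 0.2*6.0 = 1.2
Step 2: y^k = 1.2, reduced costs: (0.8, 9.4)
  x^k = (0.0, 0.0), subgradient = b - a^T x = 6.0
  y^{k+1} = 1.2 + 0.2*6.0 = 2.4
Dual objective at y_2 = 2.4: reduced costs (-0.4, 5.8), box minimizer x = (4.0, 0.0)
g(y_2) = b*y + (c1 - a1*y)*x1 + (c2 - a2*y)*x2 = 6*2.4 + (-0.4)*4.0 + 5.8*0.0 = 14.4 - 1.6 + 0.0 = 12.8


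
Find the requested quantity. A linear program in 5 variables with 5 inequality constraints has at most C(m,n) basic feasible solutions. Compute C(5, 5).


Each vertex corresponds to some choice of n active constraints out of m, so the number of vertices is at most C(m, n) = m! / (n!(m-n)!).
m = 5, n = 5
Numerator: 5 * 4 * 3 * 2 * 1
Denominator: 5! = 120
C(5, 5) = 1


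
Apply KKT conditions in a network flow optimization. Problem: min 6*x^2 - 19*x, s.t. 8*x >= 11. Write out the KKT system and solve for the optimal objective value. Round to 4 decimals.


Step 1: Try lambda = 0 (constraint inactive).
Stationarity: 2*6*x - 19 = 0
x* = 19/(2*6) = 19/12 = 1.5833 (rounded; the exact value 19/12 is used below)
Check constraint: 8*1.5833 = 12.6664 >= 11 -- satisfied.
Step 2: Compute optimal value.
f(x*) = 6*(19/12)^2 - 19*(19/12) = -15.0417


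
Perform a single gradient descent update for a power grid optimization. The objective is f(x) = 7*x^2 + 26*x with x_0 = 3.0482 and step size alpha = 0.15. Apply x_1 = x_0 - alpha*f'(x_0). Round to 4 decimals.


We compute the gradient at x_0 and apply the update.
f'(x) = 14*x + 26
f'(3.0482) = 14*3.0482 + 26 = 68.6748
x_1 = 3.0482 - 0.15*68.6748 = -7.253


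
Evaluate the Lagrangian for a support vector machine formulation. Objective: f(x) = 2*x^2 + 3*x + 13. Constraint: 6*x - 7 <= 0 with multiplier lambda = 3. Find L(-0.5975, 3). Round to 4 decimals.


Step 1: Evaluate f(x).
f(-0.5975) = 2*(-0.5975)^2 + 3*(-0.5975) + 13 = 11.9215
Step 2: Evaluate g(x).
g(-0.5975) = 6*-0.5975 - 7 = -10.585
Step 3: Compute Lagrangian.
L = 11.9215 + 3*-10.585 = -19.8335


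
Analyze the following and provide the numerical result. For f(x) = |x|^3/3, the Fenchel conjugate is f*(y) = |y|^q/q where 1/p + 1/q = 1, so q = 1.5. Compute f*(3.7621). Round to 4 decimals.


The conjugate exponent q satisfies 1/p + 1/q = 1.
p = 3, so q = 3/(3 - 1) = 1.5
|y|^q = 3.7621^1.5 = 7.297
f*(3.7621) = 7.297 / 1.5 = 4.8647


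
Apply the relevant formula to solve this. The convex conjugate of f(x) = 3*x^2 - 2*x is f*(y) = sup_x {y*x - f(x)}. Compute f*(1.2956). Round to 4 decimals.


f*(y) = sup_x {y*x - a*x^2 - b*x} = sup_x {(y-b)*x - a*x^2}
FOC: (y - b) - 2a*x = 0 => x* = (y - b)/(2a)
x* = (1.2956 + 2)/(2*3) = 0.5493
f*(1.2956) = (y-b)^2/(4a) = (1.2956 + 2)^2/(4*3)
= 10.861/12 = 0.9051


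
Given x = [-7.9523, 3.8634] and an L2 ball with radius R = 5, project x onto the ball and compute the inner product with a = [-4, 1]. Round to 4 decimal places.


Step 1: Compute ||x|| (intermediates to 6 decimals).
||x|| = sqrt((-7.9523)^2 + 3.8634^2) = 8.841094
Step 2: Project.
Since ||x|| > R, scale = R/||x|| = 5/8.841094 = 0.565541, proj(x) = scale * x
proj(x) = [-4.497352, 2.184911]
Step 3: Dot product.
a^T * proj(x) = -4*(-4.497352) + 1*2.184911 = 20.1743


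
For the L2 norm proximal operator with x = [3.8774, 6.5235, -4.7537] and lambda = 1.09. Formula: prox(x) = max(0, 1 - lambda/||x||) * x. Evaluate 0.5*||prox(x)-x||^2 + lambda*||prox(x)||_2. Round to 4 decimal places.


Step 1: Compute ||x||.
||x|| = 8.9548
Step 2: Compute scaling factor.
scale = max(0, 1 - 1.09/8.9548) = 0.8783
Step 3: prox(x) = [3.4054, 5.7294, -4.1751]
||prox(x)|| = 7.8648
Step 4: Proximal objective.
0.5*||prox-x||^2 = 0.5941
lambda*||prox|| = 8.5726
Total = 9.1667


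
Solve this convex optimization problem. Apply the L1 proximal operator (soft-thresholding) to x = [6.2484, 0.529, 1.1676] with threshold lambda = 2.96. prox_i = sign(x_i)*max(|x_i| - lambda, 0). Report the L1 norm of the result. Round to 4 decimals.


Soft-thresholding with lambda = 2.96:
prox(6.2484) = sign(6.2484)*max(|6.2484| - 2.96, 0) = 3.2884
prox(0.529) = sign(0.529)*max(|0.529| - 2.96, 0) = 0.0
prox(1.1676) = sign(1.1676)*max(|1.1676| - 2.96, 0) = 0.0
prox(x) = [3.2884, 0.0, 0.0]
||prox(x)||_1 = 3.2884 + 0.0 + 0.0 = 3.2884


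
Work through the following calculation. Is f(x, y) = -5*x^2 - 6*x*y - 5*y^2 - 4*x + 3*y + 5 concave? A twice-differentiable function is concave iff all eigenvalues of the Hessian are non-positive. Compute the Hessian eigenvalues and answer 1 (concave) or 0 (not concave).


The Hessian of f(x,y) = -5*x^2 - 6*x*y - 5*y^2 - 4*x + 3*y + 5 is:
H = [[-10, -6], [-6, -10]]
Trace = -10 - 10 = -20
Determinant = -10*-10 - (-6)^2 = 64
Discriminant = (-20)^2 - 4*64 = 144.0
Eigenvalues: lambda_1 = -16.0, lambda_2 = -4.0
The function is concave.

1


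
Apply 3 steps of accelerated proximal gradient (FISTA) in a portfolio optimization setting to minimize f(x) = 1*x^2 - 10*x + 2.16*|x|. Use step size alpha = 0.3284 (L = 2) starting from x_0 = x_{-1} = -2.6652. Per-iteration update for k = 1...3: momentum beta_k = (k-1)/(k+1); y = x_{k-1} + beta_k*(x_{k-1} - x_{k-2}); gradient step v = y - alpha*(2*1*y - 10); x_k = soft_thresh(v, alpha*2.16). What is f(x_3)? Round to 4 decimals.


FISTA on f(x) = 1*x^2 - 10*x + 2.16*|x|
L = 2, alpha = 0.3284
Iteration 1: beta = 0.0, y = -2.6652 + 0.0*(-2.6652 + 2.6652) = -2.6652
  grad(y) = -15.3304, v = y - alpha*grad = 2.3693
  prox(v) = soft_thresh(2.3693, 0.7093) = 1.66
Iteration 2: beta = 0.3333, y = 1.66 + 0.3333*(1.66 + 2.6652) = 3.1017
  grad(y) = -3.7966, v = y - alpha*grad = 4.3485
  prox(v) = soft_thresh(4.3485, 0.7093) = 3.6392
Iteration 3: beta = 0.5, y = 3.6392 + 0.5*(3.6392 - 1.66) = 4.6287
  grad(y) = -0.7425, v = y - alpha*grad = 4.8726
  prox(v) = soft_thresh(4.8726, 0.7093) = 4.1632
f(x_3) = 1*4.1632^2 - 10*4.1632 + 2.16*|4.1632| = -15.3072


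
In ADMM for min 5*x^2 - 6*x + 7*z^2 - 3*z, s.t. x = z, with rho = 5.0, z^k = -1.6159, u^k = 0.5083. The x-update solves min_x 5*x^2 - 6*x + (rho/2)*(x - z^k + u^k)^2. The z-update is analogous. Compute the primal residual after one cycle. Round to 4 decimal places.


ADMM iteration with rho = 5.0, z^k = -1.6159, u^k = 0.5083
Step 1: x-update.
Minimize 5*x^2 - 6*x + (5.0/2)*(x + 1.6159 + 0.5083)^2
FOC: (2*5 + 5.0)*x = 6 + 5.0*(-1.6159 - 0.5083)
x^{k+1} = -0.3081
Step 2: z-update.
Minimize 7*z^2 - 3*z + (5.0/2)*(-0.3081 - z + 0.5083)^2
FOC: (2*7 + 5.0)*z = 3 + 5.0*(-0.3081 + 0.5083)
z^{k+1} = 0.2106
Step 3: u-update.
u^{k+1} = 0.5083 - 0.3081 - 0.2106 = -0.0104
Step 4: Primal residual = |-0.3081 - 0.2106| = 0.5187


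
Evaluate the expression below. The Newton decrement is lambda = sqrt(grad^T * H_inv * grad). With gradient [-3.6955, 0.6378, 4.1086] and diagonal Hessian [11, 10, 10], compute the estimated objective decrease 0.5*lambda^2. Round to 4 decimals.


Step 1: H is diagonal, so H^(-1) * g = [-0.336, 0.0638, 0.4109].
Step 2: g^T H^(-1) g = sum_i g_i^2 / H_ii
  = (-3.6955)^2/11 + (0.6378)^2/10 + (4.1086)^2/10
  = 1.2415 + 0.0407 + 1.6881 = 2.9703
Step 3: Objective decrease = 0.5 * g^T H^(-1) g = 1.4851


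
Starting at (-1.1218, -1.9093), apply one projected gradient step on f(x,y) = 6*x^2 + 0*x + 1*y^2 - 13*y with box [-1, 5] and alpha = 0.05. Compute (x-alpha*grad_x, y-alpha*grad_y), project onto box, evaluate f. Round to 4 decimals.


Step 1: Compute gradient at (-1.1218, -1.9093).
grad_x = 2*6*-1.1218 + 0 = -13.4616
grad_y = 2*1*-1.9093 - 13 = -16.8186
Step 2: Gradient step.
x_raw = -1.1218 - 0.05*-13.4616 = -0.4487
y_raw = -1.9093 - 0.05*-16.8186 = -1.0684
Step 3: Project onto [-1, 5].
x_proj = clip(-0.4487) = -0.4487
y_proj = clip(-1.0684) = -1.0
Step 4: Evaluate f.
f(-0.4487, -1.0) = 15.2081


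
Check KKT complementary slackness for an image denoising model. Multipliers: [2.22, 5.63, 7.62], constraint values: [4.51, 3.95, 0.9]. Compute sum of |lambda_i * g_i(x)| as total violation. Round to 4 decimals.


KKT complementary slackness check:
lambda_1 * g_1 = 2.22 * 4.51 = 10.0122
lambda_2 * g_2 = 5.63 * 3.95 = 22.2385
lambda_3 * g_3 = 7.62 * 0.9 = 6.858
Total violation = 10.0122 + 22.2385 + 6.858 = 39.1087


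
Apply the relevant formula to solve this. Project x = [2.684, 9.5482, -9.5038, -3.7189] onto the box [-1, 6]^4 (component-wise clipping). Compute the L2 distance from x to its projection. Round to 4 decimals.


Project each component onto [-1, 6].
clip(2.684) = 2.684, clip(9.5482) = 6.0, clip(-9.5038) = -1.0, clip(-3.7189) = -1.0
Projection = [2.684, 6.0, -1.0, -1.0]
Squared diffs: [0.0, 12.5897, 72.3146, 7.3924]
Distance = sqrt(92.2967) = 9.6071


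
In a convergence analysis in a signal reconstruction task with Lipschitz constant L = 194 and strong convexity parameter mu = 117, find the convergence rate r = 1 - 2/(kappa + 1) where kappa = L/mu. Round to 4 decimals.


Step 1: Compute the condition number.
kappa = L/mu = 194/117 = 1.6581
Step 2: Compute the convergence rate.
r = 1 - 2/(kappa + 1) = 1 - 2*mu/(L + mu) = (L - mu)/(L + mu) = 77/311 = 0.2476


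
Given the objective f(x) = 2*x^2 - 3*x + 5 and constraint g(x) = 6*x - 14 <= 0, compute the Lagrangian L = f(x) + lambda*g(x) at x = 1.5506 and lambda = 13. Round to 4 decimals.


Step 1: Evaluate f(x).
f(1.5506) = 2*1.5506^2 - 3*1.5506 + 5 = 5.1569
Step 2: Evaluate g(x).
g(1.5506) = 6*1.5506 - 14 = -4.6964
Step 3: Compute Lagrangian.
L = 5.1569 + 13*-4.6964 = -55.8963


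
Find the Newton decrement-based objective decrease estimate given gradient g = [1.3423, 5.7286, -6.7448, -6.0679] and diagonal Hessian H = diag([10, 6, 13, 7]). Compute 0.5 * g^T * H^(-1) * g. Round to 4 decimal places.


Step 1: H is diagonal, so H^(-1) * g = [0.1342, 0.9548, -0.5188, -0.8668].
Step 2: g^T H^(-1) g = sum_i g_i^2 / H_ii
  = (1.3423)^2/10 + (5.7286)^2/6 + (-6.7448)^2/13 + (-6.0679)^2/7
  = 0.1802 + 5.4695 + 3.4994 + 5.2599 = 14.409
Step 3: Objective decrease = 0.5 * g^T H^(-1) g = 7.2045


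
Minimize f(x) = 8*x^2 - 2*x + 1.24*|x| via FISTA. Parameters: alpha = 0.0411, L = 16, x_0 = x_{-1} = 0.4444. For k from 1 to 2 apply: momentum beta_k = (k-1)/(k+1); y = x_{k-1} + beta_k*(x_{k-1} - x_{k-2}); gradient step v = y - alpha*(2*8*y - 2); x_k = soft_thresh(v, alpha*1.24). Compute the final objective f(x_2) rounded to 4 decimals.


FISTA on f(x) = 8*x^2 - 2*x + 1.24*|x|
L = 16, alpha = 0.0411
Iteration 1: beta = 0.0, y = 0.4444 + 0.0*(0.4444 - 0.4444) = 0.4444
  grad(y) = 5.1104, v = y - alpha*grad = 0.2344
  prox(v) = soft_thresh(0.2344, 0.051) = 0.1834
Iteration 2: beta = 0.3333, y = 0.1834 + 0.3333*(0.1834 - 0.4444) = 0.0964
  grad(y) = -0.4576, v = y - alpha*grad = 0.1152
  prox(v) = soft_thresh(0.1152, 0.051) = 0.0642
f(x_2) = 8*0.0642^2 - 2*0.0642 + 1.24*|0.0642| = -0.0158


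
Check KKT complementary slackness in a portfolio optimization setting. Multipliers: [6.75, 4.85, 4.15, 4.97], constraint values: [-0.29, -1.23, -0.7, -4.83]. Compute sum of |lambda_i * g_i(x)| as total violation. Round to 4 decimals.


KKT complementary slackness check:
lambda_1 * g_1 = 6.75 * -0.29 = -1.9575
lambda_2 * g_2 = 4.85 * -1.23 = -5.9655
lambda_3 * g_3 = 4.15 * -0.7 = -2.905
lambda_4 * g_4 = 4.97 * -4.83 = -24.0051
Total violation = 1.9575 + 5.9655 + 2.905 + 24.0051 = 34.8331


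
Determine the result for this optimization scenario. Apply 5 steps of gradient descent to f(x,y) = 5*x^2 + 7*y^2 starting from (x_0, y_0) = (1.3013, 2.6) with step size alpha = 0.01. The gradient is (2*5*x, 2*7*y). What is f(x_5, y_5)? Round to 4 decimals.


Gradient descent on f(x,y) = 5*x^2 + 7*y^2.
Starting point: (1.3013, 2.6), alpha = 0.01
Step 1: grad_x = 2*5*1.3013 = 13.013, grad_y = 2*7*2.6 = 36.4
  x_1 = 1.3013 - 0.01*13.013 = 1.1712
  y_1 = 2.6 - 0.01*36.4 = 2.236
Step 2: grad_x = 2*5*1.1712 = 11.7117, grad_y = 2*7*2.236 = 31.304
  x_2 = 1.1712 - 0.01*11.7117 = 1.0541
  y_2 = 2.236 - 0.01*31.304 = 1.923
Step 3: grad_x = 2*5*1.0541 = 10.5405, grad_y = 2*7*1.923 = 26.9214
  x_3 = 1.0541 - 0.01*10.5405 = 0.9486
  y_3 = 1.923 - 0.01*26.9214 = 1.6537
Step 4: grad_x = 2*5*0.9486 = 9.4865, grad_y = 2*7*1.6537 = 23.1524
  x_4 = 0.9486 - 0.01*9.4865 = 0.8538
  y_4 = 1.6537 - 0.01*23.1524 = 1.4222
Step 5: grad_x = 2*5*0.8538 = 8.5378, grad_y = 2*7*1.4222 = 19.9111
  x_5 = 0.8538 - 0.01*8.5378 = 0.7684
  y_5 = 1.4222 - 0.01*19.9111 = 1.2231
f(0.7684, 1.2231) = 5*0.7684^2 + 7*1.2231^2 = 13.4242
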